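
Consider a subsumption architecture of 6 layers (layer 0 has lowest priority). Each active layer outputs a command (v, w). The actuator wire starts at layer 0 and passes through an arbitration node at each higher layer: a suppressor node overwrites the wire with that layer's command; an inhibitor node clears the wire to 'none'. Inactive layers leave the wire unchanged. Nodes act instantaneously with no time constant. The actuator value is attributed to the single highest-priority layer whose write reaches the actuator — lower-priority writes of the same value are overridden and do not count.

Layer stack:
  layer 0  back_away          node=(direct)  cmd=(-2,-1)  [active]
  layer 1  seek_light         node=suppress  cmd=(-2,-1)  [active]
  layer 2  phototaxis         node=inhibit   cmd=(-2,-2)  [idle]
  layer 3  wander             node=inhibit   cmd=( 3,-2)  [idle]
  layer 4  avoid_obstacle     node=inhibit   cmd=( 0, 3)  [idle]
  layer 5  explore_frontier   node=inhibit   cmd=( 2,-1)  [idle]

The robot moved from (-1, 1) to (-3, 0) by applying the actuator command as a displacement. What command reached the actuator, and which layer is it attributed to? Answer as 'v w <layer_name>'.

-2 -1 seek_light

displacement = (-3, 0) − (-1, 1) = (-2, -1)
layer 0 (back_away) active — direct: (-2, -1)
layer 1 (seek_light) active — suppresses: (-2, -1)
layer 2 (phototaxis) idle — unchanged: (-2, -1)
layer 3 (wander) idle — unchanged: (-2, -1)
layer 4 (avoid_obstacle) idle — unchanged: (-2, -1)
layer 5 (explore_frontier) idle — unchanged: (-2, -1)
→ actuator (-2, -1) — from layer 1 (seek_light)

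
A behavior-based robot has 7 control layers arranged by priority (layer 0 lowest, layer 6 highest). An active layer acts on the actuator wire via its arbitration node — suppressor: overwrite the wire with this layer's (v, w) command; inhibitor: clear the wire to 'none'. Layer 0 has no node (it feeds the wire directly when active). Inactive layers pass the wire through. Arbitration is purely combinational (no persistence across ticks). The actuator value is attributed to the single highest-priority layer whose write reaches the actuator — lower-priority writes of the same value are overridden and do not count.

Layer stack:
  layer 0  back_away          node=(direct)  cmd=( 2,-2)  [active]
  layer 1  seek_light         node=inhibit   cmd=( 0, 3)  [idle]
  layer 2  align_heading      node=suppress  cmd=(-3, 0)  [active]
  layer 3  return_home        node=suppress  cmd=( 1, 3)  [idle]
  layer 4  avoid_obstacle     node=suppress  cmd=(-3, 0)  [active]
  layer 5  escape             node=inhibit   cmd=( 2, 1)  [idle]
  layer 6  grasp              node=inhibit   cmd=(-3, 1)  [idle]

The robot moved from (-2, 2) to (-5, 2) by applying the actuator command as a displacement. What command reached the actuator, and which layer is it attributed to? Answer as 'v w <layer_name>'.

-3 0 avoid_obstacle

displacement = (-5, 2) − (-2, 2) = (-3, 0)
L0 back_away: active, feeds wire = (2, -2)
L1 seek_light: idle → wire stays (2, -2)
L2 align_heading: active, suppressor → wire = (-3, 0)
L3 return_home: idle → wire stays (-3, 0)
L4 avoid_obstacle: active, suppressor → wire = (-3, 0)
L5 escape: idle → wire stays (-3, 0)
L6 grasp: idle → wire stays (-3, 0)
actuator = (-3, 0) — from layer 4 (avoid_obstacle)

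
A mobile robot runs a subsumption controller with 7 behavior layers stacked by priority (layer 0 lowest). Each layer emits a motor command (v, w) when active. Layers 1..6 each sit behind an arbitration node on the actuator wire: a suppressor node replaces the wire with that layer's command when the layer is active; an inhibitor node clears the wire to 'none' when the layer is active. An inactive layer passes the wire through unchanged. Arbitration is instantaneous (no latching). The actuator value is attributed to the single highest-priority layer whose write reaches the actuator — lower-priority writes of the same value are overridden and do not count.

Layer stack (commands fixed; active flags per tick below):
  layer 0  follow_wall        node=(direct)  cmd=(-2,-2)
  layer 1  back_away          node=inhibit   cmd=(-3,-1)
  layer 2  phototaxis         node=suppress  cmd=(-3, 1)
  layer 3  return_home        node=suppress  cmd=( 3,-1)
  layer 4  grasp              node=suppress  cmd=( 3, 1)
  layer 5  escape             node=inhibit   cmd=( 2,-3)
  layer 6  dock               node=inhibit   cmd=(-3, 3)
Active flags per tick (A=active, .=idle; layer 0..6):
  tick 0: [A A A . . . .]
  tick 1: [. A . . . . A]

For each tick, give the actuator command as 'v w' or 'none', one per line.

tick 0:
  layer 0 (follow_wall) active — direct: (-2, -2)
  layer 1 (back_away) active — inhibits: none
  layer 2 (phototaxis) active — suppresses: (-3, 1)
  layer 3 (return_home) idle — unchanged: (-3, 1)
  layer 4 (grasp) idle — unchanged: (-3, 1)
  layer 5 (escape) idle — unchanged: (-3, 1)
  layer 6 (dock) idle — unchanged: (-3, 1)
  → actuator (-3, 1)
tick 1:
  layer 0 (follow_wall) idle — none
  layer 1 (back_away) active — inhibits: none
  layer 2 (phototaxis) idle — unchanged: none
  layer 3 (return_home) idle — unchanged: none
  layer 4 (grasp) idle — unchanged: none
  layer 5 (escape) idle — unchanged: none
  layer 6 (dock) active — inhibits: none
  → actuator none

-3 1
none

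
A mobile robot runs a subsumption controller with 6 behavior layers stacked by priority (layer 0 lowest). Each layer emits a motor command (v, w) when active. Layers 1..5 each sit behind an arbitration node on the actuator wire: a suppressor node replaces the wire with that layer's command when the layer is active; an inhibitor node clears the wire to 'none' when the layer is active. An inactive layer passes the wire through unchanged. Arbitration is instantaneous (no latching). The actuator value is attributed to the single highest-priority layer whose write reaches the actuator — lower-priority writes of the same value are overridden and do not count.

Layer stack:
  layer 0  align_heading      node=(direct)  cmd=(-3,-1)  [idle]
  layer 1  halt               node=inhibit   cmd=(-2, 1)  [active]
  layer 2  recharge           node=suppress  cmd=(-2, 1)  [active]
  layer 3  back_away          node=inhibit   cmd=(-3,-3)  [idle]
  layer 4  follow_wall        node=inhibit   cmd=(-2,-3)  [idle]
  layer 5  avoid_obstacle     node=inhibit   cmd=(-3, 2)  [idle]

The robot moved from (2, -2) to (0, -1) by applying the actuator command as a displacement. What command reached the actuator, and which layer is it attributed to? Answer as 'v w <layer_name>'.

displacement = (0, -1) − (2, -2) = (-2, 1)
L0 align_heading: idle → wire = none
L1 halt: active, inhibitor → wire = none
L2 recharge: active, suppressor → wire = (-2, 1)
L3 back_away: idle → wire stays (-2, 1)
L4 follow_wall: idle → wire stays (-2, 1)
L5 avoid_obstacle: idle → wire stays (-2, 1)
actuator = (-2, 1) — from layer 2 (recharge)

-2 1 recharge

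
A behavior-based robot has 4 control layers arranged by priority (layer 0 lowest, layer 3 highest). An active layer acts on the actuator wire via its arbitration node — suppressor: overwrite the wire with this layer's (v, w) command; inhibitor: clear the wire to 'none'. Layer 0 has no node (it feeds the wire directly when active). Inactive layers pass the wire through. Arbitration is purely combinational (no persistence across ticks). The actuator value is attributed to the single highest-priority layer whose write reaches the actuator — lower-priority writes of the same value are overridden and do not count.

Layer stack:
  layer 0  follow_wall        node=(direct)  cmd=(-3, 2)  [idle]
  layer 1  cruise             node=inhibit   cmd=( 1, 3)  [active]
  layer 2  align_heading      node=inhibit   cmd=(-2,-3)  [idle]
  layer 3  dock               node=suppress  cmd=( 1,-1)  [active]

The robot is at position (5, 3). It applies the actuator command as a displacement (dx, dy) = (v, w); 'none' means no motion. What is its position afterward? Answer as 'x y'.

layer 0 (follow_wall) idle — none
layer 1 (cruise) active — inhibits: none
layer 2 (align_heading) idle — unchanged: none
layer 3 (dock) active — suppresses: (1, -1)
→ actuator (1, -1)
position: (5, 3) + (1, -1) = (6, 2)

6 2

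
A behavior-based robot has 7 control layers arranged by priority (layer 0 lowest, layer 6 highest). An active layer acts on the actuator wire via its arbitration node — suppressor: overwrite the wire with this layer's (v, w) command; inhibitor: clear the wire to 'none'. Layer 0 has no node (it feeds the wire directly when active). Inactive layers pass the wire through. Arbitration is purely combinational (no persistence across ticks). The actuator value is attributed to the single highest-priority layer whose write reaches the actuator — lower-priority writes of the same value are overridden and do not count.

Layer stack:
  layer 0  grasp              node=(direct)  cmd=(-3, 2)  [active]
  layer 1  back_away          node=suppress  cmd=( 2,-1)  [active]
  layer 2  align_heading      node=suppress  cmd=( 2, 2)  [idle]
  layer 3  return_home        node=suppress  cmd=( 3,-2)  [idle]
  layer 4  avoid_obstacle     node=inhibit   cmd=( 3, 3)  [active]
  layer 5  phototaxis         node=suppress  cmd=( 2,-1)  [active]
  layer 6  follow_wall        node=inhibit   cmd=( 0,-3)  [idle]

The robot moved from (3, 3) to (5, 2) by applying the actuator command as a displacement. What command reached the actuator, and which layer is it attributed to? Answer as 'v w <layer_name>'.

displacement = (5, 2) − (3, 3) = (2, -1)
L0 grasp: active, feeds wire = (-3, 2)
L1 back_away: active, suppressor → wire = (2, -1)
L2 align_heading: idle → wire stays (2, -1)
L3 return_home: idle → wire stays (2, -1)
L4 avoid_obstacle: active, inhibitor → wire = none
L5 phototaxis: active, suppressor → wire = (2, -1)
L6 follow_wall: idle → wire stays (2, -1)
actuator = (2, -1) — from layer 5 (phototaxis)

2 -1 phototaxis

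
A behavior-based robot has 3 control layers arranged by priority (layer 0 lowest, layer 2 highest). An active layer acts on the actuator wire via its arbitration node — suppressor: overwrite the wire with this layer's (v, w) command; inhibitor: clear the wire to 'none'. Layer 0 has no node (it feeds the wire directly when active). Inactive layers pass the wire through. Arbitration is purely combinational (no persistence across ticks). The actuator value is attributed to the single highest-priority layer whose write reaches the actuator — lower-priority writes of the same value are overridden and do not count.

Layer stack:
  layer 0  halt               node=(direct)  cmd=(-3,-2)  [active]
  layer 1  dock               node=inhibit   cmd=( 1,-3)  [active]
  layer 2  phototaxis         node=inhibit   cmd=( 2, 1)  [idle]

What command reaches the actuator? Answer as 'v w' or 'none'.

[0] halt on; wire := (-3, -2)
[1] dock on (inhibit); wire := none
[2] phototaxis off; pass none
output none

none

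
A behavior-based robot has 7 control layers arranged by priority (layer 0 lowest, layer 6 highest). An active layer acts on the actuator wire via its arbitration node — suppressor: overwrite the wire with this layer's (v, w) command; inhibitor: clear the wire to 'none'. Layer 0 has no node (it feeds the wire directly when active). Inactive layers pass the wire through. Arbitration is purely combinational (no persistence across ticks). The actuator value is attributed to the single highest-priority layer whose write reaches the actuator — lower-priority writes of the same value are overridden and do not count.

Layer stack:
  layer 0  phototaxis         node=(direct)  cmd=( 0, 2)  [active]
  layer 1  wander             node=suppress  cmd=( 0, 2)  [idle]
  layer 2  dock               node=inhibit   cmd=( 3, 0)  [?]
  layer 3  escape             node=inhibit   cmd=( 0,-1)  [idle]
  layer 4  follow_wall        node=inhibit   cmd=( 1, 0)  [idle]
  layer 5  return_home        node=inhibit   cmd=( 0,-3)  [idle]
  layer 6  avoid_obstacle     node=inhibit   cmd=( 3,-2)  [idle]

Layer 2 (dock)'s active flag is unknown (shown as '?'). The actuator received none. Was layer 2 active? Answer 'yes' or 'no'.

yes

If layer 2 is active=yes:
  actuator would be none
If layer 2 is active=no:
  actuator would be (0, 2)
Observed none, so layer 2 was active.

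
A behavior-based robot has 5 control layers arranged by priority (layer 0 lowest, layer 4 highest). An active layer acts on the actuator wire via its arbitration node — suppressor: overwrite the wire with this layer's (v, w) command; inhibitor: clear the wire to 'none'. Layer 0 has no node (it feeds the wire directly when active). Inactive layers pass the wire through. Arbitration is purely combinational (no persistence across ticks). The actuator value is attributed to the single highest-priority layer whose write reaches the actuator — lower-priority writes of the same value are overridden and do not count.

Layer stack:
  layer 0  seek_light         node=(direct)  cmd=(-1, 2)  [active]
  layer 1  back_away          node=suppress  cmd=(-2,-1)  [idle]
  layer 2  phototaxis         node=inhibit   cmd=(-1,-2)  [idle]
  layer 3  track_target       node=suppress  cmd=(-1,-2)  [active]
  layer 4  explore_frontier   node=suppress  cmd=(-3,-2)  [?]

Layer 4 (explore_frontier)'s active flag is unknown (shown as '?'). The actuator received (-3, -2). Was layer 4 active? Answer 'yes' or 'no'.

yes

If layer 4 is active=yes:
  actuator would be (-3, -2)
If layer 4 is active=no:
  actuator would be (-1, -2)
Observed (-3, -2), so layer 4 was active.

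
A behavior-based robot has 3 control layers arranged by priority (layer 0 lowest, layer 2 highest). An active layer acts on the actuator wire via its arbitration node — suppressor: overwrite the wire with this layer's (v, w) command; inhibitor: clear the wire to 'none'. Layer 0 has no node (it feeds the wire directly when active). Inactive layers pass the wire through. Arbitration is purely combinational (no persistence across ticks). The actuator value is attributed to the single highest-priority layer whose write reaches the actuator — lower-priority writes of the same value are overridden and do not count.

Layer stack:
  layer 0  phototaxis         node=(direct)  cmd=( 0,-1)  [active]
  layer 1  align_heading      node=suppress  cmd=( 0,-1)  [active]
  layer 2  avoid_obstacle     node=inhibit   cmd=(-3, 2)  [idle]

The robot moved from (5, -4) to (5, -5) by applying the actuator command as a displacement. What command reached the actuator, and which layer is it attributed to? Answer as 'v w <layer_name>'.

0 -1 align_heading

displacement = (5, -5) − (5, -4) = (0, -1)
layer 0 (phototaxis) active — direct: (0, -1)
layer 1 (align_heading) active — suppresses: (0, -1)
layer 2 (avoid_obstacle) idle — unchanged: (0, -1)
→ actuator (0, -1) — from layer 1 (align_heading)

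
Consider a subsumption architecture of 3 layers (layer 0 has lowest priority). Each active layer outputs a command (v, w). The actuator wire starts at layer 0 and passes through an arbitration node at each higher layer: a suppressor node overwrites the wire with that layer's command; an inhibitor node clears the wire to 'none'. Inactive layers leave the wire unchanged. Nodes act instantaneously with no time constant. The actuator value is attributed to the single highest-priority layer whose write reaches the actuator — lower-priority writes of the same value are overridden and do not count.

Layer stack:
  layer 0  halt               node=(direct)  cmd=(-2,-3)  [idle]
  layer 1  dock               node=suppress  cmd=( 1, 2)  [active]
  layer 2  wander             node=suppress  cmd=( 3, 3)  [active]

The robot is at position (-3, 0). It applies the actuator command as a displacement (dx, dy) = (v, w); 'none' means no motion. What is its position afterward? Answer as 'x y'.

L0 halt: idle → wire = none
L1 dock: active, suppressor → wire = (1, 2)
L2 wander: active, suppressor → wire = (3, 3)
actuator = (3, 3)
position: (-3, 0) + (3, 3) = (0, 3)

0 3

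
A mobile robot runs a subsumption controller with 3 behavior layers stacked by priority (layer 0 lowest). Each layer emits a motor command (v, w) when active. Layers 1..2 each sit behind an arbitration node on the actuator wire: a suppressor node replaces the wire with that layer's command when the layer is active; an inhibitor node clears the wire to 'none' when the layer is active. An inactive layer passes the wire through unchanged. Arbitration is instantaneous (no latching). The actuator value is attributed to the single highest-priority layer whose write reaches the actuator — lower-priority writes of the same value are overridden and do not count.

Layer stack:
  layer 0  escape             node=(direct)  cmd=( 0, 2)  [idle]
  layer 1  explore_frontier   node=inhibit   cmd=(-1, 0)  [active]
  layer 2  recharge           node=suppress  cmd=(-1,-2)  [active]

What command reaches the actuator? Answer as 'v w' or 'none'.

-1 -2

layer 0 (escape) idle — none
layer 1 (explore_frontier) active — inhibits: none
layer 2 (recharge) active — suppresses: (-1, -2)
→ actuator (-1, -2)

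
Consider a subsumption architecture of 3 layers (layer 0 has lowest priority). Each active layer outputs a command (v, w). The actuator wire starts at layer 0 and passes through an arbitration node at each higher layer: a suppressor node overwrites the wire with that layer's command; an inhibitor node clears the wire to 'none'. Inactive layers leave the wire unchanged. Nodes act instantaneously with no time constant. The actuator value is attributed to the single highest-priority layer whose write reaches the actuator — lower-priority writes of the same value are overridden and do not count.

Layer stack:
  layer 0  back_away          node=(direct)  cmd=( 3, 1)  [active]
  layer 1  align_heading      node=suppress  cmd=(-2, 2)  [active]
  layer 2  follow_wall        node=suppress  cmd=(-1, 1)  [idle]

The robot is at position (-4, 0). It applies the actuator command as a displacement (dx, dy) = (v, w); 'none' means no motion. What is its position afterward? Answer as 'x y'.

layer 0 (back_away) active — direct: (3, 1)
layer 1 (align_heading) active — suppresses: (-2, 2)
layer 2 (follow_wall) idle — unchanged: (-2, 2)
→ actuator (-2, 2)
position: (-4, 0) + (-2, 2) = (-6, 2)

-6 2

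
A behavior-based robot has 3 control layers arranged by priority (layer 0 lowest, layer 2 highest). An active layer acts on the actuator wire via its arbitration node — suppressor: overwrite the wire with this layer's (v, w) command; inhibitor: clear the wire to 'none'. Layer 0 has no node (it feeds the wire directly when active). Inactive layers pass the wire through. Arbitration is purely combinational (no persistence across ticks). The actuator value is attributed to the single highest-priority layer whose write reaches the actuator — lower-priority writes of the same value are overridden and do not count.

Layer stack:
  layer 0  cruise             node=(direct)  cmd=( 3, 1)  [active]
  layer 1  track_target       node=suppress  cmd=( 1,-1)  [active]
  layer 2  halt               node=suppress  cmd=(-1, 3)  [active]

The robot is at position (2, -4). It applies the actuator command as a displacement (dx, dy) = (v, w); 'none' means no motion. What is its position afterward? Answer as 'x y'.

L0 cruise: active, feeds wire = (3, 1)
L1 track_target: active, suppressor → wire = (1, -1)
L2 halt: active, suppressor → wire = (-1, 3)
actuator = (-1, 3)
position: (2, -4) + (-1, 3) = (1, -1)

1 -1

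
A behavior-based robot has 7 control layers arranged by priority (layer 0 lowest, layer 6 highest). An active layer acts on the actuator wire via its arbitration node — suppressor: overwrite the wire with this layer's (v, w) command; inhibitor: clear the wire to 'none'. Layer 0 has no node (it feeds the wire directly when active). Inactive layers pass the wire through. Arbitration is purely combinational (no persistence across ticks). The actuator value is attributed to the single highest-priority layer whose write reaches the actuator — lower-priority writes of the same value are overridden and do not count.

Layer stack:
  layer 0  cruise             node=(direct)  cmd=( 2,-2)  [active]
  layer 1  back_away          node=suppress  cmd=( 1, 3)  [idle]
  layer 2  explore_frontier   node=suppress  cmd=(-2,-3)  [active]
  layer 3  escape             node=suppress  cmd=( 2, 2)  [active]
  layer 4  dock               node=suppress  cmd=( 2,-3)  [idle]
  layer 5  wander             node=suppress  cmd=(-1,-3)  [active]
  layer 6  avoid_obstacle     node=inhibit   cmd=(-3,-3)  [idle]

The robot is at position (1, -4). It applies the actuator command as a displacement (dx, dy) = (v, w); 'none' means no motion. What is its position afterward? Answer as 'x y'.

layer 0 (cruise) active — direct: (2, -2)
layer 1 (back_away) idle — unchanged: (2, -2)
layer 2 (explore_frontier) active — suppresses: (-2, -3)
layer 3 (escape) active — suppresses: (2, 2)
layer 4 (dock) idle — unchanged: (2, 2)
layer 5 (wander) active — suppresses: (-1, -3)
layer 6 (avoid_obstacle) idle — unchanged: (-1, -3)
→ actuator (-1, -3)
position: (1, -4) + (-1, -3) = (0, -7)

0 -7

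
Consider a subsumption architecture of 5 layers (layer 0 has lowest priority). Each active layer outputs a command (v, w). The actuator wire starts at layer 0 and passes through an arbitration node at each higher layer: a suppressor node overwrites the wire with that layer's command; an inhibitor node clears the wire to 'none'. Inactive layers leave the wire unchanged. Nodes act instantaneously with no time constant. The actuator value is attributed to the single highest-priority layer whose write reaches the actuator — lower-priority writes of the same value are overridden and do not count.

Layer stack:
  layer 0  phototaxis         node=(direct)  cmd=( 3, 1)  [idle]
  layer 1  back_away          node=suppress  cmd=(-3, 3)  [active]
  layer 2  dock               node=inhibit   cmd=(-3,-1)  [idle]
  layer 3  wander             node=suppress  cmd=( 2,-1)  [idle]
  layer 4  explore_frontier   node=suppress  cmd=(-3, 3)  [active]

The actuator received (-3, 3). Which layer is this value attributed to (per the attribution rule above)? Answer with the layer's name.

explore_frontier

layer 0 (phototaxis) idle — none
layer 1 (back_away) active — suppresses: (-3, 3)
layer 2 (dock) idle — unchanged: (-3, 3)
layer 3 (wander) idle — unchanged: (-3, 3)
layer 4 (explore_frontier) active — suppresses: (-3, 3)
→ actuator (-3, 3)
last writer: layer 4 = explore_frontier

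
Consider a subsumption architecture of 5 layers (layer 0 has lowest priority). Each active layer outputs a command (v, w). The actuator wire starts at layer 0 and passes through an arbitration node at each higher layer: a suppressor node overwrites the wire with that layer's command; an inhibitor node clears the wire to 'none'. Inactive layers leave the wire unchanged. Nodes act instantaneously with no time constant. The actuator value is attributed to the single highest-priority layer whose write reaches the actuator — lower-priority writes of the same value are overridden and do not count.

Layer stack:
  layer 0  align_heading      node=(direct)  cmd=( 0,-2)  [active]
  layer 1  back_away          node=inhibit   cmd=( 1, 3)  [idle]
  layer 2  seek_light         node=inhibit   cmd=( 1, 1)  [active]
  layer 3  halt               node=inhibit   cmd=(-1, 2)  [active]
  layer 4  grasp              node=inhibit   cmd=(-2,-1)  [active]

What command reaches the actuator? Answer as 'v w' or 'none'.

none

[0] align_heading on; wire := (0, -2)
[1] back_away off; pass (0, -2)
[2] seek_light on (inhibit); wire := none
[3] halt on (inhibit); wire := none
[4] grasp on (inhibit); wire := none
output none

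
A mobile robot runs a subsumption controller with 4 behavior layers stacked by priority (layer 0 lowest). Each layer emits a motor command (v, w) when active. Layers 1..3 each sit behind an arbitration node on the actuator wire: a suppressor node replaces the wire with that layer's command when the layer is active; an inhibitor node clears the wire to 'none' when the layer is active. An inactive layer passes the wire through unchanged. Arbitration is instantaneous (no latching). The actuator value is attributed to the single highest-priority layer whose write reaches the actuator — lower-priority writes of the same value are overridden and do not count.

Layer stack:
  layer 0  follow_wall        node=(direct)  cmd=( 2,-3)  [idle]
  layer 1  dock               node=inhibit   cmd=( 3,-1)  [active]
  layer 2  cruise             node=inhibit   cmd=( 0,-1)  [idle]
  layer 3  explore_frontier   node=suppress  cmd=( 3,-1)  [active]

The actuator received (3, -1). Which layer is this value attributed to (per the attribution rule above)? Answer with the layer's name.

explore_frontier

layer 0 (follow_wall) idle — none
layer 1 (dock) active — inhibits: none
layer 2 (cruise) idle — unchanged: none
layer 3 (explore_frontier) active — suppresses: (3, -1)
→ actuator (3, -1)
last writer: layer 3 = explore_frontier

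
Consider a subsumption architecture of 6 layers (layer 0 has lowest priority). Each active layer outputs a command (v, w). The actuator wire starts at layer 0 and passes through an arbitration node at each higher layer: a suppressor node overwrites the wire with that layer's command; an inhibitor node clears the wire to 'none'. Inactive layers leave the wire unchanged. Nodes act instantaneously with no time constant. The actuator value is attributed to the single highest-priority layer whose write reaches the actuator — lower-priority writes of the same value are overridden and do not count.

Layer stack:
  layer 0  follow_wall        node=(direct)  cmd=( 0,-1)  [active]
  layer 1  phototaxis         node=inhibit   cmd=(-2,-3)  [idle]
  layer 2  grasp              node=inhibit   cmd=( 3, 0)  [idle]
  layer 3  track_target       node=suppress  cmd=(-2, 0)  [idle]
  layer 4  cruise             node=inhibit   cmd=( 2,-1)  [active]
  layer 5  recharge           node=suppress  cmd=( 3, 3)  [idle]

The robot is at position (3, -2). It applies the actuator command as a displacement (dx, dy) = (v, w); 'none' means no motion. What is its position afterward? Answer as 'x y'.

L0 follow_wall: active, feeds wire = (0, -1)
L1 phototaxis: idle → wire stays (0, -1)
L2 grasp: idle → wire stays (0, -1)
L3 track_target: idle → wire stays (0, -1)
L4 cruise: active, inhibitor → wire = none
L5 recharge: idle → wire stays none
actuator = none
position: (3, -2) + none = (3, -2)

3 -2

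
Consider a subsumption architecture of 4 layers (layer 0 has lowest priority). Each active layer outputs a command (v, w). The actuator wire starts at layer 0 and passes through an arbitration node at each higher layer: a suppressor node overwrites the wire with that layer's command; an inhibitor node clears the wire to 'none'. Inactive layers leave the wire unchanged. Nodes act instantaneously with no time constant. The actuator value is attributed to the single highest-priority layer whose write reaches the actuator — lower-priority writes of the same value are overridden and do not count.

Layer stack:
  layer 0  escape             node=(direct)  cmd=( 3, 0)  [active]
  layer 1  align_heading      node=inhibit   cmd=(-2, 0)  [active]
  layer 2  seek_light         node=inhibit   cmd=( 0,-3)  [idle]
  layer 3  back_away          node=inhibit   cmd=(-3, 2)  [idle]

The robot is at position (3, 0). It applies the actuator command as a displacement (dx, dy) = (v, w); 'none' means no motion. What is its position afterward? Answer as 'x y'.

layer 0 (escape) active — direct: (3, 0)
layer 1 (align_heading) active — inhibits: none
layer 2 (seek_light) idle — unchanged: none
layer 3 (back_away) idle — unchanged: none
→ actuator none
position: (3, 0) + none = (3, 0)

3 0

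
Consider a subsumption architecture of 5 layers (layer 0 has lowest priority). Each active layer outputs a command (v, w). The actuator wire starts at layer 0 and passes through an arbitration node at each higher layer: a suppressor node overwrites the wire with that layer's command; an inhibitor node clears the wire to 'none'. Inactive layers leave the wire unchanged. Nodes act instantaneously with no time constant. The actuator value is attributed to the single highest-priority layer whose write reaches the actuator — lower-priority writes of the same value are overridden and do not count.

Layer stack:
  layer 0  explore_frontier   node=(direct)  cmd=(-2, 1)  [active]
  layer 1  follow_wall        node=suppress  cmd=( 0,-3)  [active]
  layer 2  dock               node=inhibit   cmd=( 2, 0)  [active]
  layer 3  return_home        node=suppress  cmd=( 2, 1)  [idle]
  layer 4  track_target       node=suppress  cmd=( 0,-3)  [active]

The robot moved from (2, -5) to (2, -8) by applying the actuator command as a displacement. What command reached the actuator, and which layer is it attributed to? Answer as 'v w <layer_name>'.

displacement = (2, -8) − (2, -5) = (0, -3)
layer 0 (explore_frontier) active — direct: (-2, 1)
layer 1 (follow_wall) active — suppresses: (0, -3)
layer 2 (dock) active — inhibits: none
layer 3 (return_home) idle — unchanged: none
layer 4 (track_target) active — suppresses: (0, -3)
→ actuator (0, -3) — from layer 4 (track_target)

0 -3 track_target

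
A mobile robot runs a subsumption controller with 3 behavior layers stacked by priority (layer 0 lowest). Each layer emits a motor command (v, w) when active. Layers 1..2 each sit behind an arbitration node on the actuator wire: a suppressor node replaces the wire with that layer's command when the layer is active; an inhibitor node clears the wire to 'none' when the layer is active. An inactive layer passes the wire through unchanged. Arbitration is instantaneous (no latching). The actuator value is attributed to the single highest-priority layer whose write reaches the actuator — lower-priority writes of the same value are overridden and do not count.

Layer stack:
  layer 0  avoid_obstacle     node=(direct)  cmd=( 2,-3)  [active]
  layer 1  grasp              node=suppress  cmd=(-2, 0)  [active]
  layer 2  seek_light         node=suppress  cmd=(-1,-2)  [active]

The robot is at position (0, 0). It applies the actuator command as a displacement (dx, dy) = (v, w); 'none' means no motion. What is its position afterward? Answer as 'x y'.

-1 -2

[0] avoid_obstacle on; wire := (2, -3)
[1] grasp on (suppress); wire := (-2, 0)
[2] seek_light on (suppress); wire := (-1, -2)
output (-1, -2)
position: (0, 0) + (-1, -2) = (-1, -2)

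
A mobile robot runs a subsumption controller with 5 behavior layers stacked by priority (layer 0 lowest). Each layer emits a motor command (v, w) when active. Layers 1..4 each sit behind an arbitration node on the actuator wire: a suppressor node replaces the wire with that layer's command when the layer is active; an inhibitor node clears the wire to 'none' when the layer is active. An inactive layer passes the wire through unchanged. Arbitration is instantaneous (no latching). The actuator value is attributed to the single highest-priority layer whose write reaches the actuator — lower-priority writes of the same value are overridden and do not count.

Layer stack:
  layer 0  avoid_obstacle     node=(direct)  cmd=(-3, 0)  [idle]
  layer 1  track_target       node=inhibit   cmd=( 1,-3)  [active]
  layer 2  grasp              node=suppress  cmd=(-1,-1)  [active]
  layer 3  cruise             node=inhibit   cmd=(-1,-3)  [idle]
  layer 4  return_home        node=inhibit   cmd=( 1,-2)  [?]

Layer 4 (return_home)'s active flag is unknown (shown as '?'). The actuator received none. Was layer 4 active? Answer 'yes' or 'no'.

yes

If layer 4 is active=yes:
  actuator would be none
If layer 4 is active=no:
  actuator would be (-1, -1)
Observed none, so layer 4 was active.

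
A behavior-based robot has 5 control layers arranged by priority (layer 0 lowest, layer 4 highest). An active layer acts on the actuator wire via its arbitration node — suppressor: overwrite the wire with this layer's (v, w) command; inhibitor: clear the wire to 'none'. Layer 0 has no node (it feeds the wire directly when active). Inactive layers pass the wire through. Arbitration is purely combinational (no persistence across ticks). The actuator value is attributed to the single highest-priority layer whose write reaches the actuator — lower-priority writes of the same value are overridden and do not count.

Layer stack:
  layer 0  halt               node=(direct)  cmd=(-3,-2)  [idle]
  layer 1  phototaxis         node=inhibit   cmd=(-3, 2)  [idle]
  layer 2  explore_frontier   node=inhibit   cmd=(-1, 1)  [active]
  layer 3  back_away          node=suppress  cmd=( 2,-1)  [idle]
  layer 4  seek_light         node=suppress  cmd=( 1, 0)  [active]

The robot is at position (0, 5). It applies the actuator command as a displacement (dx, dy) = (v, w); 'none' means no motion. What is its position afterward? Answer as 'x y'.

layer 0 (halt) idle — none
layer 1 (phototaxis) idle — unchanged: none
layer 2 (explore_frontier) active — inhibits: none
layer 3 (back_away) idle — unchanged: none
layer 4 (seek_light) active — suppresses: (1, 0)
→ actuator (1, 0)
position: (0, 5) + (1, 0) = (1, 5)

1 5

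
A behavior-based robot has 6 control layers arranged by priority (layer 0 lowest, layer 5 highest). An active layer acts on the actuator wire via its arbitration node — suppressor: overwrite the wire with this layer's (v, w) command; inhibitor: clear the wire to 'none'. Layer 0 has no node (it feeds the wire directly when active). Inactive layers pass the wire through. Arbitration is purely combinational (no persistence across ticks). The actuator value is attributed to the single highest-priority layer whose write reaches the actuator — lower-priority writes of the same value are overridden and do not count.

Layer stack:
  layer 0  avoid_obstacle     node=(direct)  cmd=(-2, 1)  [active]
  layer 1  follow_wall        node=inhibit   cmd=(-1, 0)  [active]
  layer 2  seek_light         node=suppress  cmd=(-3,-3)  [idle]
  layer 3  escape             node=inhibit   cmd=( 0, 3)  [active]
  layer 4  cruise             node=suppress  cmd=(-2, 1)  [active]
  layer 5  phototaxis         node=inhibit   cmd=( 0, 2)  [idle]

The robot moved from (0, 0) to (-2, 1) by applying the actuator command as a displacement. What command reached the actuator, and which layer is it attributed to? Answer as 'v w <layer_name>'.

-2 1 cruise

displacement = (-2, 1) − (0, 0) = (-2, 1)
L0 avoid_obstacle: active, feeds wire = (-2, 1)
L1 follow_wall: active, inhibitor → wire = none
L2 seek_light: idle → wire stays none
L3 escape: active, inhibitor → wire = none
L4 cruise: active, suppressor → wire = (-2, 1)
L5 phototaxis: idle → wire stays (-2, 1)
actuator = (-2, 1) — from layer 4 (cruise)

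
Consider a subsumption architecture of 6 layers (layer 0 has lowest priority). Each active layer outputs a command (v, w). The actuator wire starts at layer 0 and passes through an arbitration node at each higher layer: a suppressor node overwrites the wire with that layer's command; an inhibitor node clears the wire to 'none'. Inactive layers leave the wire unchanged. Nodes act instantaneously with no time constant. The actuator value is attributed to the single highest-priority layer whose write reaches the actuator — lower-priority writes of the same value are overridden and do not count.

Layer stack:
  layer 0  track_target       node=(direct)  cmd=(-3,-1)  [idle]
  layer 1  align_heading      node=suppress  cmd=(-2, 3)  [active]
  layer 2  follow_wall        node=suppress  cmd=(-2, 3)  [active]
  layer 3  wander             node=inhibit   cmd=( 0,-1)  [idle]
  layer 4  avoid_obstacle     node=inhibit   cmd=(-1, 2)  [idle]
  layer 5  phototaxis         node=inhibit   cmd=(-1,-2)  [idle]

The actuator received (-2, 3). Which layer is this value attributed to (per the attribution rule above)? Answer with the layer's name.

L0 track_target: idle → wire = none
L1 align_heading: active, suppressor → wire = (-2, 3)
L2 follow_wall: active, suppressor → wire = (-2, 3)
L3 wander: idle → wire stays (-2, 3)
L4 avoid_obstacle: idle → wire stays (-2, 3)
L5 phototaxis: idle → wire stays (-2, 3)
actuator = (-2, 3)
last writer: layer 2 = follow_wall

follow_wall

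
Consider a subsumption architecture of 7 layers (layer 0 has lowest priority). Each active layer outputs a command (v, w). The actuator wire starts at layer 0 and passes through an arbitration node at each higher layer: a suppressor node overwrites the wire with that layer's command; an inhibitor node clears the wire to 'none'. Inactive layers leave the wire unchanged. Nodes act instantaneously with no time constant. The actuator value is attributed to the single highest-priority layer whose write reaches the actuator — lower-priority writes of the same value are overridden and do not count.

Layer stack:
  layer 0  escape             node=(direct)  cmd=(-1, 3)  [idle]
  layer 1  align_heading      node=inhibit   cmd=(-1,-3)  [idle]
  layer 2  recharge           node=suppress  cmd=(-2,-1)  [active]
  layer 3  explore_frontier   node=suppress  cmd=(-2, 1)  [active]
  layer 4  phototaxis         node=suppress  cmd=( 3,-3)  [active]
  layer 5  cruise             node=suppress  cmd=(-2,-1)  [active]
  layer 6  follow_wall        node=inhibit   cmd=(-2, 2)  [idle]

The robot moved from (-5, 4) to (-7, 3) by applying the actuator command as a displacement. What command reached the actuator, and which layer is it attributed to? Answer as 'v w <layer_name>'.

displacement = (-7, 3) − (-5, 4) = (-2, -1)
L0 escape: idle → wire = none
L1 align_heading: idle → wire stays none
L2 recharge: active, suppressor → wire = (-2, -1)
L3 explore_frontier: active, suppressor → wire = (-2, 1)
L4 phototaxis: active, suppressor → wire = (3, -3)
L5 cruise: active, suppressor → wire = (-2, -1)
L6 follow_wall: idle → wire stays (-2, -1)
actuator = (-2, -1) — from layer 5 (cruise)

-2 -1 cruise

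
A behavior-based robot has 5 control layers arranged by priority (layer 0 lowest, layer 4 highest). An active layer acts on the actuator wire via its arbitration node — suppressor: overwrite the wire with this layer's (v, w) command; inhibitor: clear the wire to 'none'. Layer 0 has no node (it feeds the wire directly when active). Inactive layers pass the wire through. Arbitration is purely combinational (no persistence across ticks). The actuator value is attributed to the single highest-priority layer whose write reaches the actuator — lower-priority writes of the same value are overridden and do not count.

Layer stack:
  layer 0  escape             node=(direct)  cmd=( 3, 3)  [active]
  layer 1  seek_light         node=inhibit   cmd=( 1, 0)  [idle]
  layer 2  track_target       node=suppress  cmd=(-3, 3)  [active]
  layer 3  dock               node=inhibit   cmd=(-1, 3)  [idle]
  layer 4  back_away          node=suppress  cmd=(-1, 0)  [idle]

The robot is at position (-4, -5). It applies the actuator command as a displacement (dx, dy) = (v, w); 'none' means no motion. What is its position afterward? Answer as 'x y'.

-7 -2

[0] escape on; wire := (3, 3)
[1] seek_light off; pass (3, 3)
[2] track_target on (suppress); wire := (-3, 3)
[3] dock off; pass (-3, 3)
[4] back_away off; pass (-3, 3)
output (-3, 3)
position: (-4, -5) + (-3, 3) = (-7, -2)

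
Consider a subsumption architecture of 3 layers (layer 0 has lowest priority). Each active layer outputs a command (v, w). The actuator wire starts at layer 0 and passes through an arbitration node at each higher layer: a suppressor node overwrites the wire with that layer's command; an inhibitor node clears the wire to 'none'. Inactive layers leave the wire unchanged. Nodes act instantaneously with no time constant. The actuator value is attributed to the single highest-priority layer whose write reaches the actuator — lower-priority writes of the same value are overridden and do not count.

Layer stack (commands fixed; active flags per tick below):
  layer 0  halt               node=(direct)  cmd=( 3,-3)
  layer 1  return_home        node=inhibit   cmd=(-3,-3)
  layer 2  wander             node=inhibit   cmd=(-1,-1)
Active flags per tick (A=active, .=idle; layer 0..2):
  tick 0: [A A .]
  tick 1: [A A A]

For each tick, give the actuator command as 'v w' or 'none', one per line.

tick 0:
  layer 0 (halt) active — direct: (3, -3)
  layer 1 (return_home) active — inhibits: none
  layer 2 (wander) idle — unchanged: none
  → actuator none
tick 1:
  layer 0 (halt) active — direct: (3, -3)
  layer 1 (return_home) active — inhibits: none
  layer 2 (wander) active — inhibits: none
  → actuator none

none
none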